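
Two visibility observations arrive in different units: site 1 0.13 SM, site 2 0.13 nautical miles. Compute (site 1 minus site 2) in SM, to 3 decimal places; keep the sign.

-0.020 SM

site 2: 0.13 nmi = 0.14960 SM.
Difference: 0.13000 − 0.14960 = -0.020 SM.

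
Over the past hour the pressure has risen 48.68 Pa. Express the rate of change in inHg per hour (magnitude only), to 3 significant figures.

0.0144 inHg per hour

48.68 Pa / 1 h × 0.0002953 inHg/Pa = 0.0144 inHg/h.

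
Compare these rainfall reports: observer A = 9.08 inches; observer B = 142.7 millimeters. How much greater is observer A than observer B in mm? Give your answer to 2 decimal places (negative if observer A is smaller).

observer A: 9.08 in = 230.6320 mm.
Difference: 230.6320 − 142.7000 = 87.93 mm.

87.93 mm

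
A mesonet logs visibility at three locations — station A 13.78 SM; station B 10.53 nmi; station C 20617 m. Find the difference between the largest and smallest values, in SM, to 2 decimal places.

station B: 10.53 nmi = 12.1177 SM.
station C: 20617 m = 12.8108 SM.
Spread: 13.7800 − 12.1177 = 1.66 SM.

1.66 SM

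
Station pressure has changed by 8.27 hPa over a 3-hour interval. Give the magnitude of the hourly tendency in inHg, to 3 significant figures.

8.27 hPa / 3 h × 0.02953 inHg/hPa = 0.0814 inHg/h.

0.0814 inHg per hour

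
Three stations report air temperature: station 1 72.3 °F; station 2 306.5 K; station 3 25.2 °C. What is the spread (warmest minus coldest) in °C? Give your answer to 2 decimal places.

10.96 °C

station 1: 72.3 °F = 22.389 °C.
station 2: 306.5 K = 33.350 °C.
Spread: 33.350 − 22.389 = 10.961 °C.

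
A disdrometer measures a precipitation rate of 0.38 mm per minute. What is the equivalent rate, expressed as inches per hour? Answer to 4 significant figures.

0.8976 in/hour

0.38 mm/minute × 0.0393701 in/mm × 60 minute/hour = 0.8976 in/hour.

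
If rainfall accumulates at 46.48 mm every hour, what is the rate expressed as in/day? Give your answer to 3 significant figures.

43.9 in/day

46.48 mm/hour × 0.0393701 in/mm × 24 hour/day = 43.9 in/day.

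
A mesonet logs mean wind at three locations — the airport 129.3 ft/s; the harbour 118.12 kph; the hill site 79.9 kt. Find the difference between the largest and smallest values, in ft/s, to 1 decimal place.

the harbour: 118.12 km/h = 107.648 ft/s.
the hill site: 79.9 kt = 134.856 ft/s.
Spread: 134.856 − 107.648 = 27.2 ft/s.

27.2 ft/s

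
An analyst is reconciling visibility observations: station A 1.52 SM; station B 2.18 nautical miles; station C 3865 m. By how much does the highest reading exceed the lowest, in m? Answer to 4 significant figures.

1591 m

station A: 1.52 SM = 2446.20 m.
station B: 2.18 nmi = 4037.36 m.
Spread: 4037.36 − 2446.20 = 1591 m.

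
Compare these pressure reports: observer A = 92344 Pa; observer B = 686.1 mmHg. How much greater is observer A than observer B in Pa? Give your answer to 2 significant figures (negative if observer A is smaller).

870 Pa

observer B: 686.1 mmHg = 91472.49 Pa.
Difference: 92344.00 − 91472.49 = 870 Pa.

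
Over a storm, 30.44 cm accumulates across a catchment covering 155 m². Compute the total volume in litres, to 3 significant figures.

Depth: 30.44 cm × 10 = 304.4 mm.
1 mm over 1 m² is 1 L, so volume = 304.4 × 155 = 47182 L ≈ 47200 L.

47200 litres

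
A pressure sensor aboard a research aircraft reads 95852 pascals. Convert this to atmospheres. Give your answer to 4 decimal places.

1 Pa = 9.86923e-06 atm, so 95852 × 9.86923e-06 = 0.9460 atm.

0.9460 atm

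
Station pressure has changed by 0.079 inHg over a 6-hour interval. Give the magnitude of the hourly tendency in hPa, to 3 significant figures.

0.079 inHg / 6 h × 33.8639 hPa/inHg = 0.446 hPa/h.

0.446 hPa per hour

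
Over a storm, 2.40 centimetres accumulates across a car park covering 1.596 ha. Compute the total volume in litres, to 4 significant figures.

Depth: 2.40 cm × 10 = 24 mm.
Area: 1.596 ha = 15960 m².
1 mm over 1 m² is 1 L, so volume = 24 × 15960 = 383040 L ≈ 383000 L.

383000 litres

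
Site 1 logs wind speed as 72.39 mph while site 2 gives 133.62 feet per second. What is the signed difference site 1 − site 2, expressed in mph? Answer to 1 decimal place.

-18.7 mph

site 2: 133.62 ft/s = 91.105 mph.
Difference: 72.390 − 91.105 = -18.7 mph.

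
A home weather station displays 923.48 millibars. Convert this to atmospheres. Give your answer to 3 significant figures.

1 mb = 0.000986923 atm, so 923.48 × 0.000986923 = 0.911 atm.

0.911 atm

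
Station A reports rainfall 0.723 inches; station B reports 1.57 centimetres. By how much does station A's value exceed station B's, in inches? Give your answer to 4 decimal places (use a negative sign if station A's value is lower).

station B: 1.57 cm = 0.618110 in.
Difference: 0.723000 − 0.618110 = 0.1049 in.

0.1049 in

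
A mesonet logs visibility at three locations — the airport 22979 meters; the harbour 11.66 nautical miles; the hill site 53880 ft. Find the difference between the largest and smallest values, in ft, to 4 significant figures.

the airport: 22979 m = 75390.42 ft.
the harbour: 11.66 nmi = 70847.51 ft.
Spread: 75390.42 − 53880.00 = 21510 ft.

21510 ft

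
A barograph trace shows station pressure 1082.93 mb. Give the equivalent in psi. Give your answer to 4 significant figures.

1 mb = 0.0145038 psi, so 1082.93 × 0.0145038 = 15.71 psi.

15.71 psi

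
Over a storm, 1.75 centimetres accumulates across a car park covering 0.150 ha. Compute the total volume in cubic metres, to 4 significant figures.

Depth: 1.75 cm × 10 = 17.5 mm.
Area: 0.150 ha = 1500 m².
1 mm over 1 m² is 1 L, so volume = 17.5 × 1500 = 26250 L = 26.25 m³.

26.25 cubic metres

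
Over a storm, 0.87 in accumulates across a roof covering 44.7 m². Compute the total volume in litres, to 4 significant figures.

987.8 litres

Depth: 0.87 in × 25.4 = 22.098 mm.
1 mm over 1 m² is 1 L, so volume = 22.098 × 44.7 = 987.7806 L ≈ 987.8 L.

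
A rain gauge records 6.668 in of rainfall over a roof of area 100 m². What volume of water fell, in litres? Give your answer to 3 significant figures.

Depth: 6.668 in × 25.4 = 169.3672 mm.
1 mm over 1 m² is 1 L, so volume = 169.3672 × 100 = 16936.72 L ≈ 16900 L.

16900 litres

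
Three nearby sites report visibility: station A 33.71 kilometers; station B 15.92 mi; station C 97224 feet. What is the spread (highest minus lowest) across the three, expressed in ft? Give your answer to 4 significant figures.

26540 ft

station A: 33.71 km = 110597.11 ft.
station B: 15.92 SM = 84057.60 ft.
Spread: 110597.11 − 84057.60 = 26540 ft.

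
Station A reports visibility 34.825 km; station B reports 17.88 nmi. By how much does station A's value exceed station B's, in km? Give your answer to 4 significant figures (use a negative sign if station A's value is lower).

1.711 km

station B: 17.88 nmi = 33.11376 km.
Difference: 34.82500 − 33.11376 = 1.711 km.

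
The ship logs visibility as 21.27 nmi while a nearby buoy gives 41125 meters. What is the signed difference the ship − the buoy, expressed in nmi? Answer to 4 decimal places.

the buoy: 41125 m = 22.205724 nmi.
Difference: 21.270000 − 22.205724 = -0.9357 nmi.

-0.9357 nmi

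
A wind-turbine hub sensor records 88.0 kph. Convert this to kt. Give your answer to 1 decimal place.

1 km/h = 0.539957 kt, so 88.0 × 0.539957 = 47.5 kt.

47.5 kt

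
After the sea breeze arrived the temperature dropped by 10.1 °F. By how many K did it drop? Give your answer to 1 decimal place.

5.6 K

For a temperature change the 32° offset cancels: ΔK = 10.1 × 0.5556 = 5.6 K.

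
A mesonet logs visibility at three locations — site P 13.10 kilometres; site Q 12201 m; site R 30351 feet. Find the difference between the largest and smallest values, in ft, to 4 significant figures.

site P: 13.10 km = 42979.00 ft.
site Q: 12201 m = 40029.53 ft.
Spread: 42979.00 − 30351.00 = 12630 ft.

12630 ft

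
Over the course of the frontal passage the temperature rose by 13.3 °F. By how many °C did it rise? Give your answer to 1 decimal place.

7.4 °C

For a temperature change the 32° offset cancels: Δ°C = 13.3 × 0.5556 = 7.4 °C.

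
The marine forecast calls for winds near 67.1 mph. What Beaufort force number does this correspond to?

Beaufort force 11

67.1 mph = 30.0 m/s, which is Beaufort 11 (violent storm, 28.5–32.6 m/s).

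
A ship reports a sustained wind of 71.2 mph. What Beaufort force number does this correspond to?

71.2 mph = 31.8 m/s, which is Beaufort 11 (violent storm, 28.5–32.6 m/s).

Beaufort force 11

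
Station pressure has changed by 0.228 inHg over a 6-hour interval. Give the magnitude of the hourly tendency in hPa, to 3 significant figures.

1.29 hPa per hour

0.228 inHg / 6 h × 33.8639 hPa/inHg = 1.29 hPa/h.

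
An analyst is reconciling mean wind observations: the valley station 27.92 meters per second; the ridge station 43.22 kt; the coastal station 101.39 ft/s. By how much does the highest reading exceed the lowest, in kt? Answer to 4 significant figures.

the valley station: 27.92 m/s = 54.2721 kt.
the coastal station: 101.39 ft/s = 60.0719 kt.
Spread: 60.0719 − 43.2200 = 16.85 kt.

16.85 kt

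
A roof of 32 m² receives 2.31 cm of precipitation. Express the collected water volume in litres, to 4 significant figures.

739.2 litres

Depth: 2.31 cm × 10 = 23.1 mm.
1 mm over 1 m² is 1 L, so volume = 23.1 × 32 = 739.2 L.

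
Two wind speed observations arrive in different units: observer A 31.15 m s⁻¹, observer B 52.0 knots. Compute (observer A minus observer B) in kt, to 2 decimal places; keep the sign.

observer A: 31.15 m/s = 60.5508 kt.
Difference: 60.5508 − 52.0000 = 8.55 kt.

8.55 kt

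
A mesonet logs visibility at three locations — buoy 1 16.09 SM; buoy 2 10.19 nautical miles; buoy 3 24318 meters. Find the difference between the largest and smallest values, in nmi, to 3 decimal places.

buoy 1: 16.09 SM = 13.98183 nmi.
buoy 3: 24318 m = 13.13067 nmi.
Spread: 13.98183 − 10.19000 = 3.792 nmi.

3.792 nmi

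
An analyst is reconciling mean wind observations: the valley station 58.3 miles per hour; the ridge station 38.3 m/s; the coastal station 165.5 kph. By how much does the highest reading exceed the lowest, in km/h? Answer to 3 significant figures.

71.7 km/h

the valley station: 58.3 mph = 93.825 km/h.
the ridge station: 38.3 m/s = 137.880 km/h.
Spread: 165.500 − 93.825 = 71.7 km/h.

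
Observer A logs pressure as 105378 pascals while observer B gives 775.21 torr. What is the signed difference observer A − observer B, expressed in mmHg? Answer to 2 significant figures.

15 mmHg

observer A: 105378 Pa = 790.40 mmHg.
Difference: 790.40 − 775.21 = 15 mmHg.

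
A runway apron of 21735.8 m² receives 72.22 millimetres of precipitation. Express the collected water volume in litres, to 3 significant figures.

1 mm over 1 m² is 1 L, so volume = 72.22 × 21735.8 = 1569759.5 L ≈ 1570000 L.

1570000 litres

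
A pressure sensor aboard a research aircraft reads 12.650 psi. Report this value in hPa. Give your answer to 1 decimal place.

1 psi = 68.9476 hPa, so 12.650 × 68.9476 = 872.2 hPa.

872.2 hPa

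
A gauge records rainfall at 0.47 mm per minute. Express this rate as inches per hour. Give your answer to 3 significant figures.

0.47 mm/minute × 0.0393701 in/mm × 60 minute/hour = 1.11 in/hour.

1.11 in/hour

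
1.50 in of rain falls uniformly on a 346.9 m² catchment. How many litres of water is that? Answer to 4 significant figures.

Depth: 1.50 in × 25.4 = 38.1 mm.
1 mm over 1 m² is 1 L, so volume = 38.1 × 346.9 = 13216.89 L ≈ 13220 L.

13220 litres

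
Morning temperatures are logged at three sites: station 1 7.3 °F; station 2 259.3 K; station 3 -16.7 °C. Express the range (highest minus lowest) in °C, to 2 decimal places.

2.98 °C

station 1: 7.3 °F = -13.722 °C.
station 2: 259.3 K = -13.850 °C.
Spread: (-13.722) − (-16.700) = 2.978 °C.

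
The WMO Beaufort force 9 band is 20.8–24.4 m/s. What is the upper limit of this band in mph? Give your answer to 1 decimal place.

54.6 mph

20.8–24.4 m/s × 2.237 = 46.5–54.6 mph.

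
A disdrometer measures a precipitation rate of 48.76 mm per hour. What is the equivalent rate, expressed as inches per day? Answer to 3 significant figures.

48.76 mm/hour × 0.0393701 in/mm × 24 hour/day = 46.1 in/day.

46.1 in/day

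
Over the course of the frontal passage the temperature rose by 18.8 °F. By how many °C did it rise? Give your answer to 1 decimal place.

For a temperature change the 32° offset cancels: Δ°C = 18.8 × 0.5556 = 10.4 °C.

10.4 °C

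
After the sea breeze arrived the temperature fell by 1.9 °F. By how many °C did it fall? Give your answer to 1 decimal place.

For a temperature change the 32° offset cancels: Δ°C = 1.9 × 0.5556 = 1.1 °C.

1.1 °C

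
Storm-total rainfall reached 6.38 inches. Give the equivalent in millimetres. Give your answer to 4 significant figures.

1 in = 25.4 mm, so 6.38 × 25.4 = 162.1 mm.

162.1 mm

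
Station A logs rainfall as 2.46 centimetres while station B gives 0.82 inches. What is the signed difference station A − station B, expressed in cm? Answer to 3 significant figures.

0.377 cm

station B: 0.82 in = 2.08280 cm.
Difference: 2.46000 − 2.08280 = 0.377 cm.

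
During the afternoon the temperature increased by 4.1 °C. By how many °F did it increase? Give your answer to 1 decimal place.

A change of 1 °C equals a change of 1.8 °F: Δ°F = 4.1 × 1.8 = 7.4 °F.

7.4 °F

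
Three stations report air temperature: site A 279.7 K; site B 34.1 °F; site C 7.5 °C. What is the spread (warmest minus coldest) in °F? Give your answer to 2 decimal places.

site A: 279.7 K = 6.550 °C.
site B: 34.1 °F = 1.167 °C.
Spread: 7.500 − 1.167 = 6.333 °C = 11.40 °F.

11.40 °F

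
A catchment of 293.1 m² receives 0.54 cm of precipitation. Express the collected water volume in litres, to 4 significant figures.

Depth: 0.54 cm × 10 = 5.4 mm.
1 mm over 1 m² is 1 L, so volume = 5.4 × 293.1 = 1582.74 L ≈ 1583 L.

1583 litres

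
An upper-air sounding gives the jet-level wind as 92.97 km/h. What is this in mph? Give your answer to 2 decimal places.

1 km/h = 0.621371 mph, so 92.97 × 0.621371 = 57.77 mph.

57.77 mph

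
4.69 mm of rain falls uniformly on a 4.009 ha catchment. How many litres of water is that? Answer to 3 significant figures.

Area: 4.009 ha = 40090 m².
1 mm over 1 m² is 1 L, so volume = 4.69 × 40090 = 188022.1 L ≈ 188000 L.

188000 litres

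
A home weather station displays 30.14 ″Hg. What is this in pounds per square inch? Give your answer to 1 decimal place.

1 inHg = 0.491154 psi, so 30.14 × 0.491154 = 14.8 psi.

14.8 psi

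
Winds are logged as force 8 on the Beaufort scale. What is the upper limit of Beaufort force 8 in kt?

40 kt

Beaufort 8 (gale) spans 34–40 knots.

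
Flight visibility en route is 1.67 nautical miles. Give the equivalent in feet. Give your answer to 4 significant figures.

10150 ft

1 nmi = 6076.12 ft, so 1.67 × 6076.12 = 10150 ft.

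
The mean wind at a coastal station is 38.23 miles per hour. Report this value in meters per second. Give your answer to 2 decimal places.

17.09 m/s

1 mph = 0.44704 m/s, so 38.23 × 0.44704 = 17.09 m/s.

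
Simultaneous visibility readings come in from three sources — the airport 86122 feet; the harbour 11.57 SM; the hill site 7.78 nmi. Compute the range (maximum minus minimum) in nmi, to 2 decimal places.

6.39 nmi

the airport: 86122 ft = 14.1739 nmi.
the harbour: 11.57 SM = 10.0541 nmi.
Spread: 14.1739 − 7.7800 = 6.39 nmi.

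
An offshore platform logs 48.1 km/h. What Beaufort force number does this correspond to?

48.1 km/h = 13.4 m/s, which is Beaufort 6 (strong breeze, 10.8–13.8 m/s).

Beaufort force 6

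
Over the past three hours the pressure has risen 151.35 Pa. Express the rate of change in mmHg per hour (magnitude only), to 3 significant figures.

0.378 mmHg per hour

151.35 Pa / 3 h × 0.00750062 mmHg/Pa = 0.378 mmHg/h.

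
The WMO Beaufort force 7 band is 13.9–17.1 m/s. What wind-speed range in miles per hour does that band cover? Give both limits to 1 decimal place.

31.1 to 38.3 mph

13.9–17.1 m/s × 2.237 = 31.1–38.3 mph.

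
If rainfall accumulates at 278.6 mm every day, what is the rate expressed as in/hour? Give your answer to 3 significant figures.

0.457 in/hour

278.6 mm/day × 0.0393701 in/mm × 0.0416667 day/hour = 0.457 in/hour.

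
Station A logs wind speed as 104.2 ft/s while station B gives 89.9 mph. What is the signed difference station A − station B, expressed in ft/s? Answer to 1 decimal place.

-27.7 ft/s

station B: 89.9 mph = 131.853 ft/s.
Difference: 104.200 − 131.853 = -27.7 ft/s.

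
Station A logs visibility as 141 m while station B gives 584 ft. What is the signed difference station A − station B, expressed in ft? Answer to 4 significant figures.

-121.4 ft

station A: 141 m = 462.598 ft.
Difference: 462.598 − 584.000 = -121.4 ft.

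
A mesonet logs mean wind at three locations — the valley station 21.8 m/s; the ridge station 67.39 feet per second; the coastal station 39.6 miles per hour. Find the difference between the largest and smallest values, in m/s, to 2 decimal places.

4.10 m/s

the ridge station: 67.39 ft/s = 20.5405 m/s.
the coastal station: 39.6 mph = 17.7028 m/s.
Spread: 21.8000 − 17.7028 = 4.10 m/s.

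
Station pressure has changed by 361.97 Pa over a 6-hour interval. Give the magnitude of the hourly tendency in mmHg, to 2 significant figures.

0.45 mmHg per hour

361.97 Pa / 6 h × 0.00750062 mmHg/Pa = 0.45 mmHg/h.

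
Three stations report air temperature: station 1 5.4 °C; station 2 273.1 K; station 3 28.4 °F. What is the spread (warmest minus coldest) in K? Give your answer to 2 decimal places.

station 2: 273.1 K = -0.050 °C.
station 3: 28.4 °F = -2.000 °C.
Spread: 5.400 − (-2.000) = 7.400 °C.

7.40 K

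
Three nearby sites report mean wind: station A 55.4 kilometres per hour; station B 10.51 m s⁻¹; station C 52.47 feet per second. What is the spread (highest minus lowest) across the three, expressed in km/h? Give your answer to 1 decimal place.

19.7 km/h

station B: 10.51 m/s = 37.836 km/h.
station C: 52.47 ft/s = 57.574 km/h.
Spread: 57.574 − 37.836 = 19.7 km/h.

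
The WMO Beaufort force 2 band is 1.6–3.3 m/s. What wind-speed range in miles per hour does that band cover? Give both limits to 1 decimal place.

1.6–3.3 m/s × 2.237 = 3.6–7.4 mph.

3.6 to 7.4 mph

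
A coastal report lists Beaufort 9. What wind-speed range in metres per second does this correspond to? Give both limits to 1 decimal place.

20.8 to 24.4 m/s

Beaufort 9 (strong gale) spans 20.8–24.4 m/s.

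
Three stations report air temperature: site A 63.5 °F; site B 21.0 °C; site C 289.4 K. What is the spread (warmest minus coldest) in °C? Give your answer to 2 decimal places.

4.75 °C

site A: 63.5 °F = 17.500 °C.
site C: 289.4 K = 16.250 °C.
Spread: 21.000 − 16.250 = 4.750 °C.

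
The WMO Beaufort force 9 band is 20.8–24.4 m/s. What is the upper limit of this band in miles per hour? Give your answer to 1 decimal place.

20.8–24.4 m/s × 2.237 = 46.5–54.6 mph.

54.6 mph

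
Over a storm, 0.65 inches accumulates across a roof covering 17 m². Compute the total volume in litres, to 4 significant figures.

280.7 litres

Depth: 0.65 in × 25.4 = 16.51 mm.
1 mm over 1 m² is 1 L, so volume = 16.51 × 17 = 280.67 L ≈ 280.7 L.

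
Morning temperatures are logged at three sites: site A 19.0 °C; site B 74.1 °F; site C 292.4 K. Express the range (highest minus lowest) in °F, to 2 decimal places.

7.90 °F

site B: 74.1 °F = 23.389 °C.
site C: 292.4 K = 19.250 °C.
Spread: 23.389 − 19.000 = 4.389 °C = 7.90 °F.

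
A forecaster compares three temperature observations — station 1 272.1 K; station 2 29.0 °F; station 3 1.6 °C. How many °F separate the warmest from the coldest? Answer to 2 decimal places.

5.88 °F

station 1: 272.1 K = -1.050 °C.
station 2: 29.0 °F = -1.667 °C.
Spread: 1.600 − (-1.667) = 3.267 °C = 5.88 °F.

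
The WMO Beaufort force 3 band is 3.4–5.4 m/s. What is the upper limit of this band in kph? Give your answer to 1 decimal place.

3.4–5.4 m/s × 3.6 = 12.2–19.4 km/h.

19.4 km/h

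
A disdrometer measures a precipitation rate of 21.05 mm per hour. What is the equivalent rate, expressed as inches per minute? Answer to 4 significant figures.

21.05 mm/hour × 0.0393701 in/mm × 0.0166667 hour/minute = 0.01381 in/minute.

0.01381 in/minute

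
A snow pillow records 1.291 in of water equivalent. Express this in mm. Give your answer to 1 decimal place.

1 in = 25.4 mm, so 1.291 × 25.4 = 32.8 mm.

32.8 mm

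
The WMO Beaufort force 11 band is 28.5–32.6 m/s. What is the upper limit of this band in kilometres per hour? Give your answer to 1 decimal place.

117.4 km/h

28.5–32.6 m/s × 3.6 = 102.6–117.4 km/h.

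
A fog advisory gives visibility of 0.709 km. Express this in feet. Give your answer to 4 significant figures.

1 km = 3280.84 ft, so 0.709 × 3280.84 = 2326 ft.

2326 ft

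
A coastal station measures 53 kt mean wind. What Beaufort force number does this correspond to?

53 kt lies in the Beaufort 10 band (storm, 48–55 kt).

Beaufort force 10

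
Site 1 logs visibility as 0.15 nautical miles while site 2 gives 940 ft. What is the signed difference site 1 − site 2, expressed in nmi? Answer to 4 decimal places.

-0.0047 nmi

site 2: 940 ft = 0.154704 nmi.
Difference: 0.150000 − 0.154704 = -0.0047 nmi.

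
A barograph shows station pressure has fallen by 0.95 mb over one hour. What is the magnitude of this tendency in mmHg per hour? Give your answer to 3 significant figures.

0.95 mb / 1 h × 0.750062 mmHg/mb = 0.713 mmHg/h.

0.713 mmHg per hour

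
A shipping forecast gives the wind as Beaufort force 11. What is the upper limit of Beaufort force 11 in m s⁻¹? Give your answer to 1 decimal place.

Beaufort 11 (violent storm) spans 28.5–32.6 m/s.

32.6 m/s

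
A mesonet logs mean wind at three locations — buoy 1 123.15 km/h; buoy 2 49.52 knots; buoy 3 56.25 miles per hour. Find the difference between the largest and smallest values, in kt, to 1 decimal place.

buoy 1: 123.15 km/h = 66.496 kt.
buoy 3: 56.25 mph = 48.880 kt.
Spread: 66.496 − 48.880 = 17.6 kt.

17.6 kt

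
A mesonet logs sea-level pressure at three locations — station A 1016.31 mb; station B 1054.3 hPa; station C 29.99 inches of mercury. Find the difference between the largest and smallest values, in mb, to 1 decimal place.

38.7 mb

station B: 1054.3 hPa = 1054.300 mb.
station C: 29.99 inHg = 1015.578 mb.
Spread: 1054.300 − 1015.578 = 38.7 mb.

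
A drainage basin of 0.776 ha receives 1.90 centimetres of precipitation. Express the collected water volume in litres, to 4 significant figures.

147400 litres

Depth: 1.90 cm × 10 = 19 mm.
Area: 0.776 ha = 7760 m².
1 mm over 1 m² is 1 L, so volume = 19 × 7760 = 147440 L ≈ 147400 L.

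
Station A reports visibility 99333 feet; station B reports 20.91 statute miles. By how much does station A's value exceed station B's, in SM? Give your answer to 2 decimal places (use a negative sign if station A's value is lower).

-2.10 SM

station A: 99333 ft = 18.8131 SM.
Difference: 18.8131 − 20.9100 = -2.10 SM.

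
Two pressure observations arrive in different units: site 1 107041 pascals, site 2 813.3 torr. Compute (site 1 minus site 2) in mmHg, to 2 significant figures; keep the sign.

site 1: 107041 Pa = 802.87 mmHg.
Difference: 802.87 − 813.30 = -10 mmHg.

-10 mmHg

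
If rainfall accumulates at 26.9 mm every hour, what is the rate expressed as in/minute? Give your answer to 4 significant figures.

0.01765 in/minute

26.9 mm/hour × 0.0393701 in/mm × 0.0166667 hour/minute = 0.01765 in/minute.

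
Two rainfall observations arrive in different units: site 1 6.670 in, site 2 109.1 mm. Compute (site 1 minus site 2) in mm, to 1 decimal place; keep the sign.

site 1: 6.670 in = 169.418 mm.
Difference: 169.418 − 109.100 = 60.3 mm.

60.3 mm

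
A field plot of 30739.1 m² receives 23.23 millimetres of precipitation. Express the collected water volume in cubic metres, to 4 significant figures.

1 mm over 1 m² is 1 L, so volume = 23.23 × 30739.1 = 714069.29 L = 714.1 m³.

714.1 cubic metres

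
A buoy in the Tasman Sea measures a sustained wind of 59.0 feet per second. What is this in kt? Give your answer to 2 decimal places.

34.96 kt

1 ft/s = 0.592484 kt, so 59.0 × 0.592484 = 34.96 kt.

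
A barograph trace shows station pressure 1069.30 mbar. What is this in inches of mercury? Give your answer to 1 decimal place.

31.6 inHg

1 mb = 0.02953 inHg, so 1069.30 × 0.02953 = 31.6 inHg.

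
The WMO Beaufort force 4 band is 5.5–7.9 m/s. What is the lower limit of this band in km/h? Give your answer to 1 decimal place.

19.8 km/h

5.5–7.9 m/s × 3.6 = 19.8–28.4 km/h.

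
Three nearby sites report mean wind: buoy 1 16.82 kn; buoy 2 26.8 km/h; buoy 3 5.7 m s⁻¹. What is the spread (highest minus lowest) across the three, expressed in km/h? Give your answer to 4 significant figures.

10.63 km/h

buoy 1: 16.82 kt = 31.1506 km/h.
buoy 3: 5.7 m/s = 20.5200 km/h.
Spread: 31.1506 − 20.5200 = 10.63 km/h.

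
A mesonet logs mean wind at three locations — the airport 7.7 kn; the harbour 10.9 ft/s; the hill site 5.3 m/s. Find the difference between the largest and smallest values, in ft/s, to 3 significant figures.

6.49 ft/s

the airport: 7.7 kt = 12.9961 ft/s.
the hill site: 5.3 m/s = 17.3885 ft/s.
Spread: 17.3885 − 10.9000 = 6.49 ft/s.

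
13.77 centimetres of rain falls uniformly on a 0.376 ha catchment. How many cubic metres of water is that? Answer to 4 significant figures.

517.8 cubic metres

Depth: 13.77 cm × 10 = 137.7 mm.
Area: 0.376 ha = 3760 m².
1 mm over 1 m² is 1 L, so volume = 137.7 × 3760 = 517752 L = 517.8 m³.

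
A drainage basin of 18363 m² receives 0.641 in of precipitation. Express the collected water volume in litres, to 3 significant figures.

299000 litres

Depth: 0.641 in × 25.4 = 16.2814 mm.
1 mm over 1 m² is 1 L, so volume = 16.2814 × 18363 = 298975.35 L ≈ 299000 L.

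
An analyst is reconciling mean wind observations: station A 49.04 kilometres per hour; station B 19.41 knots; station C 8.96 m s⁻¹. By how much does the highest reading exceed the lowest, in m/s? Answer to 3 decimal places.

4.662 m/s

station A: 49.04 km/h = 13.62222 m/s.
station B: 19.41 kt = 9.98537 m/s.
Spread: 13.62222 − 8.96000 = 4.662 m/s.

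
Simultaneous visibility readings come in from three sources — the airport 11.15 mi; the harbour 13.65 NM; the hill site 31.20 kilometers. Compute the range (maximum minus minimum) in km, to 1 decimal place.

the airport: 11.15 SM = 17.944 km.
the harbour: 13.65 nmi = 25.280 km.
Spread: 31.200 − 17.944 = 13.3 km.

13.3 km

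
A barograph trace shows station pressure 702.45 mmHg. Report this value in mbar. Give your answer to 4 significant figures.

1 mmHg = 1.33322 mb, so 702.45 × 1.33322 = 936.5 mb.

936.5 mb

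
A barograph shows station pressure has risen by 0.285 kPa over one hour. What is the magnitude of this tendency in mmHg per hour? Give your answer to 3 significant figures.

0.285 kPa / 1 h × 7.50062 mmHg/kPa = 2.14 mmHg/h.

2.14 mmHg per hour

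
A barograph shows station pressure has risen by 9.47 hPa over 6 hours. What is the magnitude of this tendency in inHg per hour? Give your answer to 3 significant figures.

9.47 hPa / 6 h × 0.02953 inHg/hPa = 0.0466 inHg/h.

0.0466 inHg per hour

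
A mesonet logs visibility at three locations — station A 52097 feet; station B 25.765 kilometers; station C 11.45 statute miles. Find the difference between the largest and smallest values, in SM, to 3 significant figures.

6.14 SM

station A: 52097 ft = 9.8669 SM.
station B: 25.765 km = 16.0096 SM.
Spread: 16.0096 − 9.8669 = 6.14 SM.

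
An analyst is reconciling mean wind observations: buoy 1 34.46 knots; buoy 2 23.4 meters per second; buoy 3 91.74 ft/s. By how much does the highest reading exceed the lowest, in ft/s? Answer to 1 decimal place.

33.6 ft/s

buoy 1: 34.46 kt = 58.162 ft/s.
buoy 2: 23.4 m/s = 76.772 ft/s.
Spread: 91.740 − 58.162 = 33.6 ft/s.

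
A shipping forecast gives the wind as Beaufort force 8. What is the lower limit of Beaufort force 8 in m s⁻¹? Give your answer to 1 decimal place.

17.2 m/s

Beaufort 8 (gale) spans 17.2–20.7 m/s.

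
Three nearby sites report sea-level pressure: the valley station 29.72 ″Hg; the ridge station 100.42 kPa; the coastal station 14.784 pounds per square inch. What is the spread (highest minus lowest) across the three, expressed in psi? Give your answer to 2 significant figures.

0.22 psi

the valley station: 29.72 inHg = 14.5971 psi.
the ridge station: 100.42 kPa = 14.5647 psi.
Spread: 14.7840 − 14.5647 = 0.22 psi.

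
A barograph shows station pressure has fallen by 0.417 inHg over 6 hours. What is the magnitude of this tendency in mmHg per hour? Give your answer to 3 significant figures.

1.77 mmHg per hour

0.417 inHg / 6 h × 25.4 mmHg/inHg = 1.77 mmHg/h.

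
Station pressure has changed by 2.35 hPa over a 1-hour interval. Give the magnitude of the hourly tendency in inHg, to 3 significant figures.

0.0694 inHg per hour

2.35 hPa / 1 h × 0.02953 inHg/hPa = 0.0694 inHg/h.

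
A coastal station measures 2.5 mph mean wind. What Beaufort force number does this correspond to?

2.5 mph = 1.1 m/s, which is Beaufort 1 (light air, 0.3–1.5 m/s).

Beaufort force 1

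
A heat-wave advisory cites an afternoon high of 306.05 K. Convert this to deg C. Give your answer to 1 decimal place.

32.9 °C

°C = 306.05 − 273.15 = 32.9 °C.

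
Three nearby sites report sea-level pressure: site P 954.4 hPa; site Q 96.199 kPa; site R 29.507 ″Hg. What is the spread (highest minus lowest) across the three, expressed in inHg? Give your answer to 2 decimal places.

1.32 inHg

site P: 954.4 hPa = 28.1834 inHg.
site Q: 96.199 kPa = 28.4075 inHg.
Spread: 29.5070 − 28.1834 = 1.32 inHg.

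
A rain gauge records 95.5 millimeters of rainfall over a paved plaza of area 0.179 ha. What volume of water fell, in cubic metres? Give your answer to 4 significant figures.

Area: 0.179 ha = 1790 m².
1 mm over 1 m² is 1 L, so volume = 95.5 × 1790 = 170945 L = 170.9 m³.

170.9 cubic metres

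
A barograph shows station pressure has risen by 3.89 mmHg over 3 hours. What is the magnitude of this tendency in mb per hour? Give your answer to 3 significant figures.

3.89 mmHg / 3 h × 1.33322 mb/mmHg = 1.73 mb/h.

1.73 mb per hour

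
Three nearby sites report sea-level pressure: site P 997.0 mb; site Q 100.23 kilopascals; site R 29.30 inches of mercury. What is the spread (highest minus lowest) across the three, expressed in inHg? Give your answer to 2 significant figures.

0.30 inHg

site P: 997.0 mb = 29.4414 inHg.
site Q: 100.23 kPa = 29.5979 inHg.
Spread: 29.5979 − 29.3000 = 0.30 inHg.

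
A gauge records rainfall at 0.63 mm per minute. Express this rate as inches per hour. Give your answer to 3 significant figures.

1.49 in/hour

0.63 mm/minute × 0.0393701 in/mm × 60 minute/hour = 1.49 in/hour.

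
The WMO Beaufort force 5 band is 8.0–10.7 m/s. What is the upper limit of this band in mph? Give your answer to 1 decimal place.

8.0–10.7 m/s × 2.237 = 17.9–23.9 mph.

23.9 mph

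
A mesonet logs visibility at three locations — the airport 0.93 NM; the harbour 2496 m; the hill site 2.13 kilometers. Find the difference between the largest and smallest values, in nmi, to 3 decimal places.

0.418 nmi

the harbour: 2496 m = 1.34773 nmi.
the hill site: 2.13 km = 1.15011 nmi.
Spread: 1.34773 − 0.93000 = 0.418 nmi.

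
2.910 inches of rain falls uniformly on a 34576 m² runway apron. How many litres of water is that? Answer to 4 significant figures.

Depth: 2.910 in × 25.4 = 73.914 mm.
1 mm over 1 m² is 1 L, so volume = 73.914 × 34576 = 2555650.5 L ≈ 2556000 L.

2556000 litres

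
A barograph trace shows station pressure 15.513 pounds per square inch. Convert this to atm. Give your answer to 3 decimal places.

1 psi = 0.068046 atm, so 15.513 × 0.068046 = 1.056 atm.

1.056 atm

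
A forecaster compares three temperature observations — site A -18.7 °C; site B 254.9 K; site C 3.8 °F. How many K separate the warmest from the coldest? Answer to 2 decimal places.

3.03 K

site B: 254.9 K = -18.250 °C.
site C: 3.8 °F = -15.667 °C.
Spread: (-15.667) − (-18.700) = 3.033 °C.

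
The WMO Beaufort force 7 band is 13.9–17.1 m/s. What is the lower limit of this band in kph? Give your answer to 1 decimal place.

13.9–17.1 m/s × 3.6 = 50.0–61.6 km/h.

50.0 km/h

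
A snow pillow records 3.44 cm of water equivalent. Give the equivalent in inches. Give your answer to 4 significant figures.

1 cm = 0.393701 in, so 3.44 × 0.393701 = 1.354 in.

1.354 in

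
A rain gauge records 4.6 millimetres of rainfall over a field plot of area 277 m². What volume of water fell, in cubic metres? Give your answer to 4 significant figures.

1 mm over 1 m² is 1 L, so volume = 4.6 × 277 = 1274.2 L = 1.274 m³.

1.274 cubic metres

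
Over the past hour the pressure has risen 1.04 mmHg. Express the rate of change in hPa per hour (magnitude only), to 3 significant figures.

1.04 mmHg / 1 h × 1.33322 hPa/mmHg = 1.39 hPa/h.

1.39 hPa per hour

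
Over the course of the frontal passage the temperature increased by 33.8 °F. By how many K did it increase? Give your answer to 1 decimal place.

A change of 1 °C equals a change of 1.8 °F: ΔK = 33.8 × 0.5556 = 18.8 K.

18.8 K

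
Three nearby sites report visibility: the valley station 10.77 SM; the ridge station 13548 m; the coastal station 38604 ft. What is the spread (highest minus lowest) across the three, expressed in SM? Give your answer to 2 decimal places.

3.46 SM

the ridge station: 13548 m = 8.4183 SM.
the coastal station: 38604 ft = 7.3114 SM.
Spread: 10.7700 − 7.3114 = 3.46 SM.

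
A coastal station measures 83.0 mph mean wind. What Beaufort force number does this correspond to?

83.0 mph = 37.1 m/s, which is Beaufort 12 (hurricane force, ≥32.7 m/s).

Beaufort force 12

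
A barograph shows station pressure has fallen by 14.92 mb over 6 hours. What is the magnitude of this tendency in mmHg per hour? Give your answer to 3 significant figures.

14.92 mb / 6 h × 0.750062 mmHg/mb = 1.87 mmHg/h.

1.87 mmHg per hour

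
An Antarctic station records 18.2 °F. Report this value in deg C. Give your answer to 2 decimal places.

°C = (°F − 32) × 5/9 = (18.2 − 32) / 1.8 = -7.67 °C.

-7.67 °C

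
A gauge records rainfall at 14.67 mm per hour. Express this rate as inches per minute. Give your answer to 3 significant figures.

14.67 mm/hour × 0.0393701 in/mm × 0.0166667 hour/minute = 0.00963 in/minute.

0.00963 in/minute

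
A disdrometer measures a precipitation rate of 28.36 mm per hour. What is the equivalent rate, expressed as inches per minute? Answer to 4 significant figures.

0.01861 in/minute

28.36 mm/hour × 0.0393701 in/mm × 0.0166667 hour/minute = 0.01861 in/minute.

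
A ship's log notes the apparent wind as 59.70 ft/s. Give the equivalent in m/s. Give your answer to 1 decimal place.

1 ft/s = 0.3048 m/s, so 59.70 × 0.3048 = 18.2 m/s.

18.2 m/s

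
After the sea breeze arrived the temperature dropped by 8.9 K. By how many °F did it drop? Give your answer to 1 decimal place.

16.0 °F

For a temperature change the 32° offset cancels: Δ°F = 8.9 × 1.8 = 16.0 °F.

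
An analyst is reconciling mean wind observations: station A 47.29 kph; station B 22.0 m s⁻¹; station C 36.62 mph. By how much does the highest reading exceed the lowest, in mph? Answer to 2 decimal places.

station A: 47.29 km/h = 29.3846 mph.
station B: 22.0 m/s = 49.2126 mph.
Spread: 49.2126 − 29.3846 = 19.83 mph.

19.83 mph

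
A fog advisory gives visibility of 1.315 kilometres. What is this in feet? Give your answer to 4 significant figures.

1 km = 3280.84 ft, so 1.315 × 3280.84 = 4314 ft.

4314 ft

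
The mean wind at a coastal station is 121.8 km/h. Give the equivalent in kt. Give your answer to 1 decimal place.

65.8 kt

1 km/h = 0.539957 kt, so 121.8 × 0.539957 = 65.8 kt.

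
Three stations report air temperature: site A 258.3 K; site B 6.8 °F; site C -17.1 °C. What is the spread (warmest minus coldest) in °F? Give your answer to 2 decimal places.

site A: 258.3 K = -14.850 °C.
site B: 6.8 °F = -14.000 °C.
Spread: (-14.000) − (-17.100) = 3.100 °C = 5.58 °F.

5.58 °F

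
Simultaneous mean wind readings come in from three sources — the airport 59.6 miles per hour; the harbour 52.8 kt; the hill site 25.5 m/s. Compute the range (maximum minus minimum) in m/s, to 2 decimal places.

1.66 m/s

the airport: 59.6 mph = 26.6436 m/s.
the harbour: 52.8 kt = 27.1627 m/s.
Spread: 27.1627 − 25.5000 = 1.66 m/s.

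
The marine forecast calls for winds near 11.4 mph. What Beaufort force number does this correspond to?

11.4 mph = 5.1 m/s, which is Beaufort 3 (gentle breeze, 3.4–5.4 m/s).

Beaufort force 3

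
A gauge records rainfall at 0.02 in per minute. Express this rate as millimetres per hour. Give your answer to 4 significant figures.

0.02 in/minute × 25.4 mm/in × 60 minute/hour = 30.48 mm/hour.

30.48 mm/hour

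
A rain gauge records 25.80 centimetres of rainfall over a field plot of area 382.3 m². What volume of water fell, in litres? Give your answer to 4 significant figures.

98630 litres

Depth: 25.80 cm × 10 = 258 mm.
1 mm over 1 m² is 1 L, so volume = 258 × 382.3 = 98633.4 L ≈ 98630 L.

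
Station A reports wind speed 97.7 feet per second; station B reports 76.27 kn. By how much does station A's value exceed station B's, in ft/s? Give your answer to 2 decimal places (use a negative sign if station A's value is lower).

-31.03 ft/s

station B: 76.27 kt = 128.7293 ft/s.
Difference: 97.7000 − 128.7293 = -31.03 ft/s.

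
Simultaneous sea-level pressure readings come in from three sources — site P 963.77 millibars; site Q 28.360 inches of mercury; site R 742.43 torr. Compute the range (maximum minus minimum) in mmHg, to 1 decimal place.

site P: 963.77 mb = 722.887 mmHg.
site Q: 28.360 inHg = 720.344 mmHg.
Spread: 742.430 − 720.344 = 22.1 mmHg.

22.1 mmHg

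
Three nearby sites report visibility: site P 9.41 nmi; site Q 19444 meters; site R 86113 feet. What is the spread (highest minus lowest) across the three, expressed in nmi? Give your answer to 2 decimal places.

4.76 nmi

site Q: 19444 m = 10.4989 nmi.
site R: 86113 ft = 14.1724 nmi.
Spread: 14.1724 − 9.4100 = 4.76 nmi.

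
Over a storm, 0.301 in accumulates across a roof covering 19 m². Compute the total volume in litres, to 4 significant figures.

145.3 litres

Depth: 0.301 in × 25.4 = 7.6454 mm.
1 mm over 1 m² is 1 L, so volume = 7.6454 × 19 = 145.2626 L ≈ 145.3 L.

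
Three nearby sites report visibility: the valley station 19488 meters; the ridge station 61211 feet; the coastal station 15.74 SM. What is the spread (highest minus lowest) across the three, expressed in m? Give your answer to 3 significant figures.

the ridge station: 61211 ft = 18657.11 m.
the coastal station: 15.74 SM = 25331.07 m.
Spread: 25331.07 − 18657.11 = 6670 m.

6670 m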